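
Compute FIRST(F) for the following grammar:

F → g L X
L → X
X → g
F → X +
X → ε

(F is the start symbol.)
FIRST sets of the other non-terminals involved (by the same procedure, iterated to a fixed point):
  FIRST(X) = { 'g', ε }

From F → g L X:
  - g is a terminal: add 'g' and stop
From F → X +:
  - X is a non-terminal: add FIRST(X) \ {ε} = { 'g' }
    X is nullable, so continue to the next symbol
  - '+' is a terminal: add '+' and stop

Collecting: FIRST(F) = { '+', 'g' }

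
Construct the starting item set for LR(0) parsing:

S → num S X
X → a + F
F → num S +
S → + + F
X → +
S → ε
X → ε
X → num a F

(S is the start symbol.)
{ [S → . + + F], [S → . num S X], [S → .], [S' → . S] }

First, augment the grammar with S' → S
I₀ = CLOSURE({ [S' → . S] }):
  [S' → . S] has the dot before S: add [S → . num S X], [S → . + + F], [S → .]
No further items can be added.

I₀ = { [S → . + + F], [S → . num S X], [S → .], [S' → . S] }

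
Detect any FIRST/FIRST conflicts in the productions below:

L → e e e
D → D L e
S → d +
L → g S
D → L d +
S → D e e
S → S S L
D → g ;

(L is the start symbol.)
FIRST sets of the non-terminals at (or reachable through a nullable prefix from) the front of some alternative:
  FIRST(D) = { 'e', 'g' }
  FIRST(L) = { 'e', 'g' }
  FIRST(S) = { 'd', 'e', 'g' }

Productions for L:
  L → e e e: FIRST = { 'e' }
  L → g S: FIRST = { 'g' }
Productions for D:
  D → D L e: FIRST = { 'e', 'g' }
  D → L d +: FIRST = { 'e', 'g' }
  D → g ;: FIRST = { 'g' }
Productions for S:
  S → d +: FIRST = { 'd' }
  S → D e e: FIRST = { 'e', 'g' }
  S → S S L: FIRST = { 'd', 'e', 'g' }

Conflict for D: D → D L e and D → L d +
  Overlap: { 'e', 'g' }
Conflict for D: D → D L e and D → g ;
  Overlap: { 'g' }
Conflict for D: D → L d + and D → g ;
  Overlap: { 'g' }
Conflict for S: S → d + and S → S S L
  Overlap: { 'd' }
Conflict for S: S → D e e and S → S S L
  Overlap: { 'e', 'g' }

Answer: Yes. D → D L e / D → L d '+' on { 'e', 'g' }; D → D L e / D → g ';' on { 'g' }; D → L d '+' / D → g ';' on { 'g' }; S → d '+' / S → S S L on { 'd' }; S → D e e / S → S S L on { 'e', 'g' }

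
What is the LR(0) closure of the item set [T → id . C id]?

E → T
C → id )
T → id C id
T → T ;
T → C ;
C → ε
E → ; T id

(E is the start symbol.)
{ [C → . id )], [C → .], [T → id . C id] }

Start with: [T → id . C id]
  [T → id . C id] has the dot before C: add [C → . id )], [C → .]
No further items can be added.

CLOSURE = { [C → . id )], [C → .], [T → id . C id] }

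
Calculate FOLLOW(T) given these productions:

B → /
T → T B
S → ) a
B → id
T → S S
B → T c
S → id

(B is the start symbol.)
{ ')', '/', 'c', 'id' }

In T → T B: T is followed by B, add FIRST(B) \ {ε} = { ')', '/', 'id' }
In B → T c: T is followed by c, add FIRST(c) \ {ε} = { 'c' }

Taking the union: FOLLOW(T) = { ')', '/', 'c', 'id' }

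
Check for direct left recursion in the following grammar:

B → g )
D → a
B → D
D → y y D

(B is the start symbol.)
No direct left recursion

B → g ): starts with g
D → a: starts with a
B → D: starts with D
D → y y D: starts with y

No direct left recursion found.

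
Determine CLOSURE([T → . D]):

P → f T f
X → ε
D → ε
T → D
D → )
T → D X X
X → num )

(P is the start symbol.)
{ [D → . )], [D → .], [T → . D] }

Start with: [T → . D]
  [T → . D] has the dot before D: add [D → .], [D → . )]
No further items can be added.

CLOSURE = { [D → . )], [D → .], [T → . D] }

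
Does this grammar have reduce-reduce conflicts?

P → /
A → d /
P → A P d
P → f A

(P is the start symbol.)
A reduce-reduce conflict occurs when an LR(0) state has two complete items [A → α .] and [B → β .] — both call for a reduction, and with no lookahead the parser cannot choose between them.

Augment with P' → P and build the canonical LR(0) collection (I0 = CLOSURE({[P' → . P]}), then GOTO on every symbol after a dot until no new states appear). It has 10 states:
  I0: { [A → . d /], [P → . /], [P → . A P d], [P → . f A], [P' → . P] }  — shift
  I1: { [P → / .] }  — reduce
  I2: { [A → . d /], [P → . /], [P → . A P d], [P → . f A], [P → A . P d] }  — shift
  I3: { [P' → P .] }  — accept
  I4: { [A → d . /] }  — shift
  I5: { [A → . d /], [P → f . A] }  — shift
  I6: { [P → f A .] }  — reduce
  I7: { [A → d / .] }  — reduce
  I8: { [P → A P . d] }  — shift
  I9: { [P → A P d .] }  — reduce

No state contains more than one complete item.

Answer: No reduce-reduce conflicts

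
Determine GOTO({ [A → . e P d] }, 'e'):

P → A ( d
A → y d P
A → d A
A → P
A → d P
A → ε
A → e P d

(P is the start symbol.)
{ [A → . P], [A → . d A], [A → . d P], [A → . e P d], [A → . y d P], [A → .], [A → e . P d], [P → . A ( d] }

GOTO(I, 'e') = CLOSURE({ [A → αX.β] : [A → α.Xβ] ∈ I, X = 'e' })

Items with dot before 'e', with the dot advanced:
  [A → . e P d] → [A → e . P d]
Closure of the advanced items:
  [A → e . P d] has the dot before P: add [P → . A ( d]
  [P → . A ( d] has the dot before A: add [A → . y d P], [A → . d A], [A → . P], [A → . d P], [A → .], [A → . e P d]

GOTO = { [A → . P], [A → . d A], [A → . d P], [A → . e P d], [A → . y d P], [A → .], [A → e . P d], [P → . A ( d] }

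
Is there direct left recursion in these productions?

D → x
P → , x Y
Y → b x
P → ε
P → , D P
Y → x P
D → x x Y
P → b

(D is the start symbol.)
D → x: starts with x
P → , x Y: starts with ','
Y → b x: starts with b
P → ε: starts with ε
P → , D P: starts with ','
Y → x P: starts with x
D → x x Y: starts with x
P → b: starts with b

No direct left recursion found.

Answer: No direct left recursion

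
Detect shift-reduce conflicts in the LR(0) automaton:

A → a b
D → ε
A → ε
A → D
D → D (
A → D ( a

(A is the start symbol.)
A shift-reduce conflict occurs when an LR(0) state has both:
  - a complete (reduce) item [A → α .] (dot at the end), and
  - a shift item [B → β . c γ] (dot before a terminal).

Augment with A' → A and build the canonical LR(0) collection (I0 = CLOSURE({[A' → . A]}), then GOTO on every symbol after a dot until no new states appear). It has 7 states:
  I0: { [A → . D ( a], [A → . D], [A → . a b], [A → .], [A' → . A], [D → . D (], [D → .] }  — shift, 2 reduces
  I1: { [A' → A .] }  — accept
  I2: { [A → D . ( a], [A → D .], [D → D . (] }  — shift, reduce
  I3: { [A → a . b] }  — shift
  I4: { [A → a b .] }  — reduce
  I5: { [A → D ( . a], [D → D ( .] }  — shift, reduce
  I6: { [A → D ( a .] }  — reduce

I0 contains reduce items [A → .], [D → .] and shift item [A → . a b] — shift-reduce conflict.
I2 contains reduce item [A → D .] and shift items [A → D . ( a], [D → D . (] — shift-reduce conflict.
I5 contains reduce item [D → D ( .] and shift item [A → D ( . a] — shift-reduce conflict.

Answer: Yes — I0: [A → .] vs [A → . a b]; I2: [A → D .] vs [A → D . ( a]; I5: [D → D ( .] vs [A → D ( . a]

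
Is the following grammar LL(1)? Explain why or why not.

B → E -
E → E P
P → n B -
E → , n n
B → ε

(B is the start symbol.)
A grammar is LL(1) if for each non-terminal N with multiple productions, the predict sets of those productions are pairwise disjoint, where PREDICT(N → α) = (FIRST(α) \ {ε}) ∪ (FOLLOW(N) if α ⇒* ε).

Relevant sets:
  FIRST(E) = { ',' }
  FOLLOW(B) = { $, '-' }

For B:
  PREDICT(B → E '-') = { ',' }
  PREDICT(B → ε) = { $, '-' }
For E:
  PREDICT(E → E P) = { ',' }
  PREDICT(E → ',' n n) = { ',' }
P has a single production, so nothing to check there.

Conflict found: Predict set conflict for E: { ',' }
The grammar is NOT LL(1).

Answer: No. Predict set conflict for E: { ',' }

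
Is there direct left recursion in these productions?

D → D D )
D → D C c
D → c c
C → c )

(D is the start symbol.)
Yes, D is left-recursive

D → D D ): LEFT RECURSIVE (starts with D)
D → D C c: LEFT RECURSIVE (starts with D)
D → c c: starts with c
C → c ): starts with c

The grammar has direct left recursion on: D.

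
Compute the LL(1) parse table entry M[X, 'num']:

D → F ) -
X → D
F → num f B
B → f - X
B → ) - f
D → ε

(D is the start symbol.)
X → D

To find M[X, 'num'], we find productions for X where 'num' is in the predict set (PREDICT(N → α) = (FIRST(α) \ {ε}) ∪ (FOLLOW(N) if α ⇒* ε)).

Relevant sets:
  FIRST(D) = { 'num', ε }
  FOLLOW(X) = { ')' }

X → D: PREDICT = { ')', 'num' }
  'num' is in predict set, so this production goes in M[X, 'num']

M[X, 'num'] = X → D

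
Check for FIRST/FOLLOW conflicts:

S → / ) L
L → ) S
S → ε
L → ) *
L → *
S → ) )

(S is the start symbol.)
No FIRST/FOLLOW conflicts.

A FIRST/FOLLOW conflict occurs when a non-terminal N has a nullable alternative N → β (β ⇒* ε) and another alternative N → α with FIRST(α) ∩ FOLLOW(N) ≠ ∅: on such a lookahead the parser cannot decide between expanding α and letting N vanish via β.

Nullable non-terminals: S.

S: nullable alternative(s) S → ε; FOLLOW(S) = { $ }
  S → / ) L: FIRST \ {ε} = { '/' } — disjoint from FOLLOW(S)
  S → ε: FIRST \ {ε} = { } — this is the only nullable alternative, skip
  S → ) ): FIRST \ {ε} = { ')' } — disjoint from FOLLOW(S)

L has no nullable alternative, so no FIRST/FOLLOW check is needed there.

No FIRST/FOLLOW conflicts found.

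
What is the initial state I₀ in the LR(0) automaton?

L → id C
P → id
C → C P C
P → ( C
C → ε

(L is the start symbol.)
First, augment the grammar with L' → L
I₀ = CLOSURE({ [L' → . L] }):
  [L' → . L] has the dot before L: add [L → . id C]
No further items can be added.

I₀ = { [L → . id C], [L' → . L] }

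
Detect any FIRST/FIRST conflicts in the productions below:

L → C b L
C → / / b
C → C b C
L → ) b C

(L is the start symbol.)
Yes. C → '/' '/' b / C → C b C on { '/' }

FIRST sets of the non-terminals at (or reachable through a nullable prefix from) the front of some alternative:
  FIRST(C) = { '/' }

Productions for L:
  L → C b L: FIRST = { '/' }
  L → ) b C: FIRST = { ')' }
Productions for C:
  C → / / b: FIRST = { '/' }
  C → C b C: FIRST = { '/' }

Conflict for C: C → / / b and C → C b C
  Overlap: { '/' }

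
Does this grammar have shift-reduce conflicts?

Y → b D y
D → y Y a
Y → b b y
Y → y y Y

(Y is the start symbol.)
No shift-reduce conflicts

A shift-reduce conflict occurs when an LR(0) state has both:
  - a complete (reduce) item [A → α .] (dot at the end), and
  - a shift item [B → β . c γ] (dot before a terminal).

Augment with Y' → Y and build the canonical LR(0) collection (I0 = CLOSURE({[Y' → . Y]}), then GOTO on every symbol after a dot until no new states appear). It has 13 states:
  I0: { [Y → . b D y], [Y → . b b y], [Y → . y y Y], [Y' → . Y] }  — shift
  I1: { [Y' → Y .] }  — accept
  I2: { [D → . y Y a], [Y → b . D y], [Y → b . b y] }  — shift
  I3: { [Y → y . y Y] }  — shift
  I4: { [Y → . b D y], [Y → . b b y], [Y → . y y Y], [Y → y y . Y] }  — shift
  I5: { [Y → y y Y .] }  — reduce
  I6: { [Y → b D . y] }  — shift
  I7: { [Y → b b . y] }  — shift
  I8: { [D → y . Y a], [Y → . b D y], [Y → . b b y], [Y → . y y Y] }  — shift
  I9: { [D → y Y . a] }  — shift
  I10: { [D → y Y a .] }  — reduce
  I11: { [Y → b b y .] }  — reduce
  I12: { [Y → b D y .] }  — reduce

No state contains both a complete item and a shift item.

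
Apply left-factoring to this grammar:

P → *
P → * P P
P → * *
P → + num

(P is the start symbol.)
P → * P'
P' → ε
P' → P P
P' → *
P → + num

Left-factoring transforms A → αβ₁ | αβ₂ into A → αA' and A' → β₁ | β₂
(α is the longest common prefix among the alternatives). Repeat until
no nonterminal has two alternatives with a common prefix.

Round 1: P has alternatives sharing prefix '*'. Introduce P': P → * P'
  Add: P' → ε
  Add: P' → P P
  Add: P' → *

No remaining common prefixes — done.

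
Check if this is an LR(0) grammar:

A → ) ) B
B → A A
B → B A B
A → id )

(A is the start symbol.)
No. Shift-reduce conflict between [A → ) ) B .] and [A → . ) ) B]

Augment with A' → A and build the canonical LR(0) collection (I0 = CLOSURE({[A' → . A]}), then GOTO on every symbol after a dot until no new states appear). It has 11 states:
  I0: { [A → . ) ) B], [A → . id )], [A' → . A] }  — shift
  I1: { [A → ) . ) B] }  — shift
  I2: { [A' → A .] }  — accept
  I3: { [A → id . )] }  — shift
  I4: { [A → id ) .] }  — reduce
  I5: { [A → ) ) . B], [A → . ) ) B], [A → . id )], [B → . A A], [B → . B A B] }  — shift
  I6: { [A → . ) ) B], [A → . id )], [B → A . A] }  — shift
  I7: { [A → ) ) B .], [A → . ) ) B], [A → . id )], [B → B . A B] }  — shift, reduce
  I8: { [A → . ) ) B], [A → . id )], [B → . A A], [B → . B A B], [B → B A . B] }  — shift
  I9: { [A → . ) ) B], [A → . id )], [B → B . A B], [B → B A B .] }  — shift, reduce
  I10: { [B → A A .] }  — reduce

Conflict in state I7:
  Shift-reduce conflict between [A → ) ) B .] and [A → . ) ) B]
So the grammar is NOT LR(0).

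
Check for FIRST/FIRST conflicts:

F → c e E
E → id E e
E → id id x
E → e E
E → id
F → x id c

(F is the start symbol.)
Yes. E → id E e / E → id id x on { 'id' }; E → id E e / E → id on { 'id' }; E → id id x / E → id on { 'id' }

Productions for F:
  F → c e E: FIRST = { 'c' }
  F → x id c: FIRST = { 'x' }
Productions for E:
  E → id E e: FIRST = { 'id' }
  E → id id x: FIRST = { 'id' }
  E → e E: FIRST = { 'e' }
  E → id: FIRST = { 'id' }

Conflict for E: E → id E e and E → id id x
  Overlap: { 'id' }
Conflict for E: E → id E e and E → id
  Overlap: { 'id' }
Conflict for E: E → id id x and E → id
  Overlap: { 'id' }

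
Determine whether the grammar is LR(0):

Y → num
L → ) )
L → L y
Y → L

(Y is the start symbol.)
No. Shift-reduce conflict between [Y → L .] and [L → L . y]

A grammar is LR(0) if no state in the canonical LR(0) collection has:
  - both a shift item (dot before a terminal) and a complete item (shift-reduce conflict), or
  - two or more complete items (reduce-reduce conflict; the accept item [Y' → Y .] counts as a complete item here).

Augment with Y' → Y and build the canonical LR(0) collection (I0 = CLOSURE({[Y' → . Y]}), then GOTO on every symbol after a dot until no new states appear). It has 7 states:
  I0: { [L → . ) )], [L → . L y], [Y → . L], [Y → . num], [Y' → . Y] }  — shift
  I1: { [L → ) . )] }  — shift
  I2: { [L → L . y], [Y → L .] }  — shift, reduce
  I3: { [Y' → Y .] }  — accept
  I4: { [Y → num .] }  — reduce
  I5: { [L → L y .] }  — reduce
  I6: { [L → ) ) .] }  — reduce

Conflict in state I2:
  Shift-reduce conflict between [Y → L .] and [L → L . y]
So the grammar is NOT LR(0).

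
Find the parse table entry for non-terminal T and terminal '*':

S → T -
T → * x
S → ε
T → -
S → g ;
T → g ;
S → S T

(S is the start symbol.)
To find M[T, '*'], we find productions for T where '*' is in the predict set (PREDICT(N → α) = (FIRST(α) \ {ε}) ∪ (FOLLOW(N) if α ⇒* ε)).

T → * x: PREDICT = { '*' }
  '*' is in predict set, so this production goes in M[T, '*']
T → -: PREDICT = { '-' }
T → g ;: PREDICT = { 'g' }

M[T, '*'] = T → * x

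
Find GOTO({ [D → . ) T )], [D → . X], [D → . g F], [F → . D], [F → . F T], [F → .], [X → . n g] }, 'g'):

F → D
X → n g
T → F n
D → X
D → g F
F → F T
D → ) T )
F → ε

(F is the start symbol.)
GOTO(I, 'g') = CLOSURE({ [A → αX.β] : [A → α.Xβ] ∈ I, X = 'g' })

Items with dot before 'g', with the dot advanced:
  [D → . g F] → [D → g . F]
Closure of the advanced items:
  [D → g . F] has the dot before F: add [F → . D], [F → . F T], [F → .]
  [F → . D] has the dot before D: add [D → . X], [D → . g F], [D → . ) T )]
  [D → . X] has the dot before X: add [X → . n g]

GOTO = { [D → . ) T )], [D → . X], [D → . g F], [D → g . F], [F → . D], [F → . F T], [F → .], [X → . n g] }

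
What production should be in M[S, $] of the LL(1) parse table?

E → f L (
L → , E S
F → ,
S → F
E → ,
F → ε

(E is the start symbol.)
Empty (error entry)

To find M[S, $], we find productions for S where $ is in the predict set (PREDICT(N → α) = (FIRST(α) \ {ε}) ∪ (FOLLOW(N) if α ⇒* ε)).

Relevant sets:
  FIRST(F) = { ',', ε }
  FOLLOW(S) = { '(' }

S → F: PREDICT = { '(', ',' }

M[S, $] is empty (no production applies)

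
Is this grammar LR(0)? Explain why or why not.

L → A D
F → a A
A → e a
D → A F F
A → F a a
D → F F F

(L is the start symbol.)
No. Shift-reduce conflict between [A → F a a .] and [A → . e a]

Augment with L' → L and build the canonical LR(0) collection (I0 = CLOSURE({[L' → . L]}), then GOTO on every symbol after a dot until no new states appear). It has 19 states:
  I0: { [A → . F a a], [A → . e a], [F → . a A], [L → . A D], [L' → . L] }  — shift
  I1: { [A → . F a a], [A → . e a], [D → . A F F], [D → . F F F], [F → . a A], [L → A . D] }  — shift
  I2: { [A → F . a a] }  — shift
  I3: { [L' → L .] }  — accept
  I4: { [A → . F a a], [A → . e a], [F → . a A], [F → a . A] }  — shift
  I5: { [A → e . a] }  — shift
  I6: { [A → e a .] }  — reduce
  I7: { [F → a A .] }  — reduce
  I8: { [A → F a . a] }  — shift
  I9: { [A → F a a .] }  — reduce
  I10: { [D → A . F F], [F → . a A] }  — shift
  I11: { [L → A D .] }  — reduce
  I12: { [A → F . a a], [D → F . F F], [F → . a A] }  — shift
  I13: { [D → F F . F], [F → . a A] }  — shift
  I14: { [A → . F a a], [A → . e a], [A → F a . a], [F → . a A], [F → a . A] }  — shift
  I15: { [A → . F a a], [A → . e a], [A → F a a .], [F → . a A], [F → a . A] }  — shift, reduce
  I16: { [D → F F F .] }  — reduce
  I17: { [D → A F . F], [F → . a A] }  — shift
  I18: { [D → A F F .] }  — reduce

Conflict in state I15:
  Shift-reduce conflict between [A → F a a .] and [A → . e a]
So the grammar is NOT LR(0).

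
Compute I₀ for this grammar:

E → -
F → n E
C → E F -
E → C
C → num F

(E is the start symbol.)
{ [C → . E F -], [C → . num F], [E → . -], [E → . C], [E' → . E] }

First, augment the grammar with E' → E
I₀ = CLOSURE({ [E' → . E] }):
  [E' → . E] has the dot before E: add [E → . -], [E → . C]
  [E → . C] has the dot before C: add [C → . E F -], [C → . num F]
No further items can be added.

I₀ = { [C → . E F -], [C → . num F], [E → . -], [E → . C], [E' → . E] }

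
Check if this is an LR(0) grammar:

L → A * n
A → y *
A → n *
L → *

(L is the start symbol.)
Yes, the grammar is LR(0)

A grammar is LR(0) if no state in the canonical LR(0) collection has:
  - both a shift item (dot before a terminal) and a complete item (shift-reduce conflict), or
  - two or more complete items (reduce-reduce conflict; the accept item [L' → L .] counts as a complete item here).

Augment with L' → L and build the canonical LR(0) collection (I0 = CLOSURE({[L' → . L]}), then GOTO on every symbol after a dot until no new states appear). It has 10 states:
  I0: { [A → . n *], [A → . y *], [L → . *], [L → . A * n], [L' → . L] }  — shift
  I1: { [L → * .] }  — reduce
  I2: { [L → A . * n] }  — shift
  I3: { [L' → L .] }  — accept
  I4: { [A → n . *] }  — shift
  I5: { [A → y . *] }  — shift
  I6: { [A → y * .] }  — reduce
  I7: { [A → n * .] }  — reduce
  I8: { [L → A * . n] }  — shift
  I9: { [L → A * n .] }  — reduce

Every state is either a pure shift/goto state or contains exactly one complete item and nothing to shift — no conflicts. The grammar is LR(0).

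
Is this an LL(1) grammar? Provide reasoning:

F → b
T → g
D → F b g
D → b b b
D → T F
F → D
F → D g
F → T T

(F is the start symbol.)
No. Predict set conflict for F: { 'b' }

Relevant sets:
  FIRST(D) = { 'b', 'g' }
  FIRST(T) = { 'g' }
  FIRST(F) = { 'b', 'g' }

For F:
  PREDICT(F → b) = { 'b' }
  PREDICT(F → D) = { 'b', 'g' }
  PREDICT(F → D g) = { 'b', 'g' }
  PREDICT(F → T T) = { 'g' }
For D:
  PREDICT(D → F b g) = { 'b', 'g' }
  PREDICT(D → b b b) = { 'b' }
  PREDICT(D → T F) = { 'g' }
T has a single production, so nothing to check there.

Conflict found: Predict set conflict for F: { 'b' }
The grammar is NOT LL(1).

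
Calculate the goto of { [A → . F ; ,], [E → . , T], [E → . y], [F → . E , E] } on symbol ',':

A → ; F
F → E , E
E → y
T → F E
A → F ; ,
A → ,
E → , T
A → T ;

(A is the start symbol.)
{ [E → , . T], [E → . , T], [E → . y], [F → . E , E], [T → . F E] }

GOTO(I, ',') = CLOSURE({ [A → αX.β] : [A → α.Xβ] ∈ I, X = ',' })

Items with dot before ',', with the dot advanced:
  [E → . , T] → [E → , . T]
Closure of the advanced items:
  [E → , . T] has the dot before T: add [T → . F E]
  [T → . F E] has the dot before F: add [F → . E , E]
  [F → . E , E] has the dot before E: add [E → . y], [E → . , T]

GOTO = { [E → , . T], [E → . , T], [E → . y], [F → . E , E], [T → . F E] }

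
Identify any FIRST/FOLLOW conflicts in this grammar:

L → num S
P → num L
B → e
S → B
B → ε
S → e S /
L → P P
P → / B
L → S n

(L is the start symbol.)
No FIRST/FOLLOW conflicts.

A FIRST/FOLLOW conflict occurs when a non-terminal N has a nullable alternative N → β (β ⇒* ε) and another alternative N → α with FIRST(α) ∩ FOLLOW(N) ≠ ∅: on such a lookahead the parser cannot decide between expanding α and letting N vanish via β.

Nullable non-terminals: B, S.
FIRST sets used below: FIRST(B) = { 'e', ε }

B: nullable alternative(s) B → ε; FOLLOW(B) = { $, '/', 'n', 'num' }
  B → e: FIRST \ {ε} = { 'e' } — disjoint from FOLLOW(B)
  B → ε: FIRST \ {ε} = { } — this is the only nullable alternative, skip

S: nullable alternative(s) S → B; FOLLOW(S) = { $, '/', 'n', 'num' }
  S → B: FIRST \ {ε} = { 'e' } — this is the only nullable alternative, skip
  S → e S /: FIRST \ {ε} = { 'e' } — disjoint from FOLLOW(S)

L, P have no nullable alternative, so no FIRST/FOLLOW check is needed there.

No FIRST/FOLLOW conflicts found.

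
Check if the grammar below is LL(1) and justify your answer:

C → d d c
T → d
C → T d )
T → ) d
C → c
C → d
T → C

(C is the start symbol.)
No. Predict set conflict for C: { 'd' }

Relevant sets:
  FIRST(T) = { ')', 'c', 'd' }
  FIRST(C) = { ')', 'c', 'd' }

For C:
  PREDICT(C → d d c) = { 'd' }
  PREDICT(C → T d ')') = { ')', 'c', 'd' }
  PREDICT(C → c) = { 'c' }
  PREDICT(C → d) = { 'd' }
For T:
  PREDICT(T → d) = { 'd' }
  PREDICT(T → ')' d) = { ')' }
  PREDICT(T → C) = { ')', 'c', 'd' }

Conflict found: Predict set conflict for C: { 'd' }
The grammar is NOT LL(1).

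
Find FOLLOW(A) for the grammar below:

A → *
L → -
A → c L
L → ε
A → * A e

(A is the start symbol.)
To compute FOLLOW(A), find every occurrence of A on a right-hand side N → α A β: add FIRST(β) \ {ε}, and if β is empty or nullable also add FOLLOW(N). Iterate to a fixed point.

A is the start symbol, so $ ∈ FOLLOW(A).
In A → * A e: A is followed by e, add FIRST(e) \ {ε} = { 'e' }

Taking the union: FOLLOW(A) = { $, 'e' }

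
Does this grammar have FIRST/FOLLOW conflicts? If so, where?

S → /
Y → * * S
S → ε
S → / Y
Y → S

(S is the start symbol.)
A FIRST/FOLLOW conflict occurs when a non-terminal N has a nullable alternative N → β (β ⇒* ε) and another alternative N → α with FIRST(α) ∩ FOLLOW(N) ≠ ∅: on such a lookahead the parser cannot decide between expanding α and letting N vanish via β.

Nullable non-terminals: S, Y.
FIRST sets used below: FIRST(S) = { '/', ε }

S: nullable alternative(s) S → ε; FOLLOW(S) = { $ }
  S → /: FIRST \ {ε} = { '/' } — disjoint from FOLLOW(S)
  S → ε: FIRST \ {ε} = { } — this is the only nullable alternative, skip
  S → / Y: FIRST \ {ε} = { '/' } — disjoint from FOLLOW(S)

Y: nullable alternative(s) Y → S; FOLLOW(Y) = { $ }
  Y → * * S: FIRST \ {ε} = { '*' } — disjoint from FOLLOW(Y)
  Y → S: FIRST \ {ε} = { '/' } — this is the only nullable alternative, skip

No FIRST/FOLLOW conflicts found.

Answer: No FIRST/FOLLOW conflicts.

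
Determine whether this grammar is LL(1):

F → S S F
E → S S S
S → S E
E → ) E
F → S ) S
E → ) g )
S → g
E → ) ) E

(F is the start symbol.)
A grammar is LL(1) if for each non-terminal N with multiple productions, the predict sets of those productions are pairwise disjoint, where PREDICT(N → α) = (FIRST(α) \ {ε}) ∪ (FOLLOW(N) if α ⇒* ε).

Relevant sets:
  FIRST(S) = { 'g' }

For F:
  PREDICT(F → S S F) = { 'g' }
  PREDICT(F → S ')' S) = { 'g' }
For E:
  PREDICT(E → S S S) = { 'g' }
  PREDICT(E → ')' E) = { ')' }
  PREDICT(E → ')' g ')') = { ')' }
  PREDICT(E → ')' ')' E) = { ')' }
For S:
  PREDICT(S → S E) = { 'g' }
  PREDICT(S → g) = { 'g' }

Conflict found: Predict set conflict for F: { 'g' }
The grammar is NOT LL(1).

Answer: No. Predict set conflict for F: { 'g' }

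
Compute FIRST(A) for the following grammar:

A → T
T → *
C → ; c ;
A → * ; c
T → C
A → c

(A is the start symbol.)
To compute FIRST(A), examine every production with A on the left-hand side, reading each right-hand side left to right until a non-nullable symbol is reached.

FIRST sets of the other non-terminals involved (by the same procedure, iterated to a fixed point):
  FIRST(T) = { '*', ';' }

From A → T:
  - T is a non-terminal: add FIRST(T) \ {ε} = { '*', ';' }
    T is not nullable, so stop
From A → * ; c:
  - '*' is a terminal: add '*' and stop
From A → c:
  - c is a terminal: add 'c' and stop

Collecting: FIRST(A) = { '*', ';', 'c' }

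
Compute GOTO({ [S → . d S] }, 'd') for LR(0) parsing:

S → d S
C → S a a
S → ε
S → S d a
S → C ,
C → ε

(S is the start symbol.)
{ [C → . S a a], [C → .], [S → . C ,], [S → . S d a], [S → . d S], [S → .], [S → d . S] }

GOTO(I, 'd') = CLOSURE({ [A → αX.β] : [A → α.Xβ] ∈ I, X = 'd' })

Items with dot before 'd', with the dot advanced:
  [S → . d S] → [S → d . S]
Closure of the advanced items:
  [S → d . S] has the dot before S: add [S → . d S], [S → .], [S → . S d a], [S → . C ,]
  [S → . C ,] has the dot before C: add [C → . S a a], [C → .]

GOTO = { [C → . S a a], [C → .], [S → . C ,], [S → . S d a], [S → . d S], [S → .], [S → d . S] }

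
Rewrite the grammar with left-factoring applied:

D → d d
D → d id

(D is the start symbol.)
Left-factoring transforms A → αβ₁ | αβ₂ into A → αA' and A' → β₁ | β₂
(α is the longest common prefix among the alternatives). Repeat until
no nonterminal has two alternatives with a common prefix.

Round 1: D has alternatives sharing prefix 'd'. Introduce D': D → d D'
  Add: D' → d
  Add: D' → id

No remaining common prefixes — done.

Resulting grammar:
D → d D'
D' → d
D' → id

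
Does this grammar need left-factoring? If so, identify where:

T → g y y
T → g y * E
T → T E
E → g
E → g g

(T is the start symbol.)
Left-factoring is needed when two productions for the same non-terminal
share a common prefix on the right-hand side.

Productions for T:
  T → g y y
  T → g y * E
  T → T E
Productions for E:
  E → g
  E → g g

Found common prefix 'g y' in productions for T
Found common prefix 'g' in productions for E

Answer: Yes, T has productions with common prefix 'g y'; E has productions with common prefix 'g'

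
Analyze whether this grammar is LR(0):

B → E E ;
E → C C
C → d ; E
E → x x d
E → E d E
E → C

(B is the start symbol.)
No. Shift-reduce conflict between [E → C .] and [C → . d ; E]

Augment with B' → B and build the canonical LR(0) collection (I0 = CLOSURE({[B' → . B]}), then GOTO on every symbol after a dot until no new states appear). It has 16 states:
  I0: { [B → . E E ;], [B' → . B], [C → . d ; E], [E → . C C], [E → . C], [E → . E d E], [E → . x x d] }  — shift
  I1: { [B' → B .] }  — accept
  I2: { [C → . d ; E], [E → C . C], [E → C .] }  — shift, reduce
  I3: { [B → E . E ;], [C → . d ; E], [E → . C C], [E → . C], [E → . E d E], [E → . x x d], [E → E . d E] }  — shift
  I4: { [C → d . ; E] }  — shift
  I5: { [E → x . x d] }  — shift
  I6: { [E → x x . d] }  — shift
  I7: { [E → x x d .] }  — reduce
  I8: { [C → . d ; E], [C → d ; . E], [E → . C C], [E → . C], [E → . E d E], [E → . x x d] }  — shift
  I9: { [C → d ; E .], [E → E . d E] }  — shift, reduce
  I10: { [C → . d ; E], [E → . C C], [E → . C], [E → . E d E], [E → . x x d], [E → E d . E] }  — shift
  I11: { [E → E . d E], [E → E d E .] }  — shift, reduce
  I12: { [B → E E . ;], [E → E . d E] }  — shift
  I13: { [C → . d ; E], [C → d . ; E], [E → . C C], [E → . C], [E → . E d E], [E → . x x d], [E → E d . E] }  — shift
  I14: { [B → E E ; .] }  — reduce
  I15: { [E → C C .] }  — reduce

Conflict in state I2:
  Shift-reduce conflict between [E → C .] and [C → . d ; E]
So the grammar is NOT LR(0).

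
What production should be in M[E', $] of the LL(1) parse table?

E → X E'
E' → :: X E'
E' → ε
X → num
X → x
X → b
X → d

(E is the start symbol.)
To find M[E', $], we find productions for E' where $ is in the predict set (PREDICT(N → α) = (FIRST(α) \ {ε}) ∪ (FOLLOW(N) if α ⇒* ε)).

Relevant sets:
  FOLLOW(E') = { $ }

E' → :: X E': PREDICT = { '::' }
E' → ε: PREDICT = { $ }
  $ is in predict set, so this production goes in M[E', $]

M[E', $] = E' → ε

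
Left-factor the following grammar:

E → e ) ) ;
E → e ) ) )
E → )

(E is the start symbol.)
Left-factoring transforms A → αβ₁ | αβ₂ into A → αA' and A' → β₁ | β₂
(α is the longest common prefix among the alternatives). Repeat until
no nonterminal has two alternatives with a common prefix.

Round 1: E has alternatives sharing prefix 'e ) )'. Introduce E': E → e ) ) E'
  Add: E' → ;
  Add: E' → )

No remaining common prefixes — done.

Resulting grammar:
E → e ) ) E'
E' → ;
E' → )
E → )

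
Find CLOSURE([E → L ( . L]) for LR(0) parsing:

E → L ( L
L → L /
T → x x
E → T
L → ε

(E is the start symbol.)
{ [E → L ( . L], [L → . L /], [L → .] }

Start with: [E → L ( . L]
  [E → L ( . L] has the dot before L: add [L → . L /], [L → .]
No further items can be added.

CLOSURE = { [E → L ( . L], [L → . L /], [L → .] }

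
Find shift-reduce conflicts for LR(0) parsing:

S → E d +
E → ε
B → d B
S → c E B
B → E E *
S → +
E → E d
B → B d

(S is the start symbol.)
Yes — I0: [E → .] vs [S → . +]; I5: [E → .] vs [B → . d B]; I6: [S → c E B .] vs [B → B . d]; I7: [E → .] vs [E → E . d]; I8: [E → .] vs [B → . d B]; I9: [B → d B .] vs [B → B . d]; I10: [E → .] vs [B → . d B]; I15: [E → E d .] vs [S → E d . +]

A shift-reduce conflict occurs when an LR(0) state has both:
  - a complete (reduce) item [A → α .] (dot at the end), and
  - a shift item [B → β . c γ] (dot before a terminal).

Augment with S' → S and build the canonical LR(0) collection (I0 = CLOSURE({[S' → . S]}), then GOTO on every symbol after a dot until no new states appear). It has 17 states:
  I0: { [E → . E d], [E → .], [S → . +], [S → . E d +], [S → . c E B], [S' → . S] }  — shift, reduce
  I1: { [S → + .] }  — reduce
  I2: { [E → E . d], [S → E . d +] }  — shift
  I3: { [S' → S .] }  — accept
  I4: { [E → . E d], [E → .], [S → c . E B] }  — reduce
  I5: { [B → . B d], [B → . E E *], [B → . d B], [E → . E d], [E → .], [E → E . d], [S → c E . B] }  — shift, reduce
  I6: { [B → B . d], [S → c E B .] }  — shift, reduce
  I7: { [B → E . E *], [E → . E d], [E → .], [E → E . d] }  — shift, reduce
  I8: { [B → . B d], [B → . E E *], [B → . d B], [B → d . B], [E → . E d], [E → .], [E → E d .] }  — shift, 2 reduces
  I9: { [B → B . d], [B → d B .] }  — shift, reduce
  I10: { [B → . B d], [B → . E E *], [B → . d B], [B → d . B], [E → . E d], [E → .] }  — shift, reduce
  I11: { [B → B d .] }  — reduce
  I12: { [B → E E . *], [E → E . d] }  — shift
  I13: { [E → E d .] }  — reduce
  I14: { [B → E E * .] }  — reduce
  I15: { [E → E d .], [S → E d . +] }  — shift, reduce
  I16: { [S → E d + .] }  — reduce

I0 contains reduce item [E → .] and shift items [S → . +], [S → . c E B] — shift-reduce conflict.
I5 contains reduce item [E → .] and shift items [B → . d B], [E → E . d] — shift-reduce conflict.
I6 contains reduce item [S → c E B .] and shift item [B → B . d] — shift-reduce conflict.
I7 contains reduce item [E → .] and shift item [E → E . d] — shift-reduce conflict.
I8 contains reduce items [E → .], [E → E d .] and shift item [B → . d B] — shift-reduce conflict.
I9 contains reduce item [B → d B .] and shift item [B → B . d] — shift-reduce conflict.
I10 contains reduce item [E → .] and shift item [B → . d B] — shift-reduce conflict.
I15 contains reduce item [E → E d .] and shift item [S → E d . +] — shift-reduce conflict.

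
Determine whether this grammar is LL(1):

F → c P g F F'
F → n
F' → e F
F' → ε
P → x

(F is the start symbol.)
No. Predict set conflict for F': { 'e' }

Relevant sets:
  FOLLOW(F') = { $, 'e' }

For F:
  PREDICT(F → c P g F F') = { 'c' }
  PREDICT(F → n) = { 'n' }
For F':
  PREDICT(F' → e F) = { 'e' }
  PREDICT(F' → ε) = { $, 'e' }
P has a single production, so nothing to check there.

Conflict found: Predict set conflict for F': { 'e' }
The grammar is NOT LL(1).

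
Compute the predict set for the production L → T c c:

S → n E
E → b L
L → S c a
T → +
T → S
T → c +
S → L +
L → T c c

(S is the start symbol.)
PREDICT(L → T c c) = (FIRST(RHS) \ {ε}) ∪ (FOLLOW(L) if ε ∈ FIRST(RHS), i.e. RHS ⇒* ε)
FIRST(T) = { '+', 'c', 'n' }
FIRST(T c c) = { '+', 'c', 'n' }
ε ∉ FIRST(T c c), so FOLLOW(L) is not added.
PREDICT(L → T c c) = { '+', 'c', 'n' }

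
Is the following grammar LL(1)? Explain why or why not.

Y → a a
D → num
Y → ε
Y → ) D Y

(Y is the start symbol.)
Yes, the grammar is LL(1).

Relevant sets:
  FOLLOW(Y) = { $ }

For Y:
  PREDICT(Y → a a) = { 'a' }
  PREDICT(Y → ε) = { $ }
  PREDICT(Y → ')' D Y) = { ')' }
D has a single production, so nothing to check there.

All predict sets are disjoint. The grammar IS LL(1).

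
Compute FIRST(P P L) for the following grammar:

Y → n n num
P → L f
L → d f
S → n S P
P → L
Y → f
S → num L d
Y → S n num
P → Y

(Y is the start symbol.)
{ 'd', 'f', 'n', 'num' }

FIRST sets of the non-terminals involved (from the grammar, by fixed-point iteration):
  FIRST(P) = { 'd', 'f', 'n', 'num' }

To compute FIRST(P P L), process the symbols left to right:
Symbol P is a non-terminal. Add FIRST(P) \ {ε} = { 'd', 'f', 'n', 'num' }
P is not nullable (ε ∉ FIRST(P)), so stop here.
FIRST(P P L) = { 'd', 'f', 'n', 'num' }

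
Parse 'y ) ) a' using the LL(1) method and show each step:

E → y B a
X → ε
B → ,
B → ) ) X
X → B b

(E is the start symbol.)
Stack is shown with the top on the left.

Stack      Input      Action
----------------------------
E $        y ) ) a $  output E → y B a
y B a $    y ) ) a $  match 'y'
B a $      ) ) a $    output B → ) ) X
) ) X a $  ) ) a $    match ')'
) X a $    ) a $      match ')'
X a $      a $        output X → ε
a $        a $        match 'a'
$          $          accept

The string is accepted.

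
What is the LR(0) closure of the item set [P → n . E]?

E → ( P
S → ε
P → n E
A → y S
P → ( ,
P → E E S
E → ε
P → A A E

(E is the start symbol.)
Start with: [P → n . E]
  [P → n . E] has the dot before E: add [E → . ( P], [E → .]
No further items can be added.

CLOSURE = { [E → . ( P], [E → .], [P → n . E] }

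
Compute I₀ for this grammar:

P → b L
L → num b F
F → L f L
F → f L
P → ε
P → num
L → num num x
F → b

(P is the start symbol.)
First, augment the grammar with P' → P
I₀ = CLOSURE({ [P' → . P] }):
  [P' → . P] has the dot before P: add [P → . b L], [P → .], [P → . num]
No further items can be added.

I₀ = { [P → . b L], [P → . num], [P → .], [P' → . P] }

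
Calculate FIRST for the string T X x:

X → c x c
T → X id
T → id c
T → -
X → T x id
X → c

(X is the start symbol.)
{ '-', 'c', 'id' }

FIRST sets of the non-terminals involved (from the grammar, by fixed-point iteration):
  FIRST(T) = { '-', 'c', 'id' }

To compute FIRST(T X x), process the symbols left to right:
Symbol T is a non-terminal. Add FIRST(T) \ {ε} = { '-', 'c', 'id' }
T is not nullable (ε ∉ FIRST(T)), so stop here.
FIRST(T X x) = { '-', 'c', 'id' }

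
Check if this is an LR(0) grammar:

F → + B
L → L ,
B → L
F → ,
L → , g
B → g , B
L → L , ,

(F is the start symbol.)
Augment with F' → F and build the canonical LR(0) collection (I0 = CLOSURE({[F' → . F]}), then GOTO on every symbol after a dot until no new states appear). It has 13 states:
  I0: { [F → . + B], [F → . ,], [F' → . F] }  — shift
  I1: { [B → . L], [B → . g , B], [F → + . B], [L → . , g], [L → . L , ,], [L → . L ,] }  — shift
  I2: { [F → , .] }  — reduce
  I3: { [F' → F .] }  — accept
  I4: { [L → , . g] }  — shift
  I5: { [F → + B .] }  — reduce
  I6: { [B → L .], [L → L . , ,], [L → L . ,] }  — shift, reduce
  I7: { [B → g . , B] }  — shift
  I8: { [B → . L], [B → . g , B], [B → g , . B], [L → . , g], [L → . L , ,], [L → . L ,] }  — shift
  I9: { [B → g , B .] }  — reduce
  I10: { [L → L , . ,], [L → L , .] }  — shift, reduce
  I11: { [L → L , , .] }  — reduce
  I12: { [L → , g .] }  — reduce

Conflict in state I6:
  Shift-reduce conflict between [B → L .] and [L → L . ,]
So the grammar is NOT LR(0).

Answer: No. Shift-reduce conflict between [B → L .] and [L → L . ,]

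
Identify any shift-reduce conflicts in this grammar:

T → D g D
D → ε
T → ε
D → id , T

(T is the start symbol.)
Yes — I0: [D → .] vs [D → . id , T]; I4: [D → .] vs [D → . id , T]; I6: [D → .] vs [D → . id , T]

A shift-reduce conflict occurs when an LR(0) state has both:
  - a complete (reduce) item [A → α .] (dot at the end), and
  - a shift item [B → β . c γ] (dot before a terminal).

Augment with T' → T and build the canonical LR(0) collection (I0 = CLOSURE({[T' → . T]}), then GOTO on every symbol after a dot until no new states appear). It has 8 states:
  I0: { [D → . id , T], [D → .], [T → . D g D], [T → .], [T' → . T] }  — shift, 2 reduces
  I1: { [T → D . g D] }  — shift
  I2: { [T' → T .] }  — accept
  I3: { [D → id . , T] }  — shift
  I4: { [D → . id , T], [D → .], [D → id , . T], [T → . D g D], [T → .] }  — shift, 2 reduces
  I5: { [D → id , T .] }  — reduce
  I6: { [D → . id , T], [D → .], [T → D g . D] }  — shift, reduce
  I7: { [T → D g D .] }  — reduce

I0 contains reduce items [D → .], [T → .] and shift item [D → . id , T] — shift-reduce conflict.
I4 contains reduce items [D → .], [T → .] and shift item [D → . id , T] — shift-reduce conflict.
I6 contains reduce item [D → .] and shift item [D → . id , T] — shift-reduce conflict.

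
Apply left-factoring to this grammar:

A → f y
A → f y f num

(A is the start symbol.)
A → f y A'
A' → ε
A' → f num

Left-factoring transforms A → αβ₁ | αβ₂ into A → αA' and A' → β₁ | β₂
(α is the longest common prefix among the alternatives). Repeat until
no nonterminal has two alternatives with a common prefix.

Round 1: A has alternatives sharing prefix 'f y'. Introduce A': A → f y A'
  Add: A' → ε
  Add: A' → f num

No remaining common prefixes — done.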